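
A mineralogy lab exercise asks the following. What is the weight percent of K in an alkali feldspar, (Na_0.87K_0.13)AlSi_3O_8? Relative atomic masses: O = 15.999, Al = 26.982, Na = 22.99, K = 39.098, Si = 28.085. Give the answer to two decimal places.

M((Na_0.87K_0.13)AlSi_3O_8) = 264.313 g/mol.
K contributes 0.13 × 39.098 = 5.083 g per mole.
5.083/264.313 = 0.0192 → 1.92%.

1.92 mass %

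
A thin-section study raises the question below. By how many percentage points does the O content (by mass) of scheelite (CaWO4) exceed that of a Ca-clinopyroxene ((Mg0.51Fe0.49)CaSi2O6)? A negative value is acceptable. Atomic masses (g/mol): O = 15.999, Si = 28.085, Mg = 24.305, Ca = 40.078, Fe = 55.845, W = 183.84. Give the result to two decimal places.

First mineral: 63.996 g O in 287.914 g formula = 22.23 wt% O.
Second mineral: 95.994 g O in 232.002 g formula = 41.38 wt% O.
22.23% − 41.38% gives a difference of -19.15 percentage points.

-19.15 percentage points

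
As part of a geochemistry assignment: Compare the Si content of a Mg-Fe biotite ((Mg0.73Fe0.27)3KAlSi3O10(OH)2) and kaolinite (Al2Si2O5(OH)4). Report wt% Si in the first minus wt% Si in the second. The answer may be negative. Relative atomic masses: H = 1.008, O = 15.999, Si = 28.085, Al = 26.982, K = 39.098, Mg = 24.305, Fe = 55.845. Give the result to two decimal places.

First mineral: 84.255 g Si in 442.801 g formula = 19.03 wt% Si.
Second mineral: 56.170 g Si in 258.157 g formula = 21.76 wt% Si.
19.03% − 21.76% gives a difference of -2.73 percentage points.

-2.73 percentage points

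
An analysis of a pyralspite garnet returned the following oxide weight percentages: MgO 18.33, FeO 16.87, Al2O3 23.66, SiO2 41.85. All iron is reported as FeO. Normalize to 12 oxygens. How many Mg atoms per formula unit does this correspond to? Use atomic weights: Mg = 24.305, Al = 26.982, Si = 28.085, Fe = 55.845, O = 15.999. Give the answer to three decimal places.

1.964 Mg apfu

MgO (M=40.304): mol = 0.45479; Mg = 0.45479, O = 0.45479.
FeO (M=71.844): mol = 0.23481; Fe = 0.23481, O = 0.23481.
Al2O3 (M=101.961): mol = 0.23205; Al = 0.46410, O = 0.69615.
SiO2 (M=60.083): mol = 0.69654; Si = 0.69654, O = 1.39308.
ΣO = 2.77883; factor = 12/ΣO = 4.31836.
Mg apfu = 0.45479 × 4.31836 = 1.964.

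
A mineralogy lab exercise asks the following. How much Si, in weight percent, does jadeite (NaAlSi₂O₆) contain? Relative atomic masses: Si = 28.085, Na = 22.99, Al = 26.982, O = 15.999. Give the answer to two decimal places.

Formula mass = 1×22.99 + 1×26.982 + 2×28.085 + 6×15.999 = 202.136 g/mol, of which 56.170 g is Si.
So Si makes up 56.170/202.136 = 0.2779 of the mass, i.e. 27.79%.

27.79 weight percent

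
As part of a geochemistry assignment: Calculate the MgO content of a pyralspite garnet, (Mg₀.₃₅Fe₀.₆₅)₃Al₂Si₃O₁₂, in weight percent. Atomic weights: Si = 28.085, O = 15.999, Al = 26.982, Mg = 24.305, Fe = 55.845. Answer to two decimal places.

9.11 wt%

Molar mass of (Mg₀.₃₅Fe₀.₆₅)₃Al₂Si₃O₁₂ = 1.05·24.305 + 1.95·55.845 + 2·26.982 + 3·28.085 + 12·15.999 = 464.625 g/mol.
Each formula unit contains 1.05 Mg, equivalent to 1.05/1 = 1.0500 mol MgO.
M(MgO) = 1×24.305 + 1×15.999 = 40.304 g/mol.
Mass of MgO per formula unit = 1.0500 × 40.304 = 42.319 g.
MgO wt% = 42.319 / 464.625 × 100 = 9.11%.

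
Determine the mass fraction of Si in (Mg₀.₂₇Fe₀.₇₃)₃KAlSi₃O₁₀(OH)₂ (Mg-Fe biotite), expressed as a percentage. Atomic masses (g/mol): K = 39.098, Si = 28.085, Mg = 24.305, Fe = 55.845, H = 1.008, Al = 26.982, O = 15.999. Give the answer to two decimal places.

Molar mass of (Mg₀.₂₇Fe₀.₇₃)₃KAlSi₃O₁₀(OH)₂: 0.81*24.305 + 2.19*55.845 + 1*39.098 + 1*26.982 + 3*28.085 + 12*15.999 + 2*1.008 = 486.327 g/mol.
Mass of Si per formula unit: 3 × 28.085 = 84.255 g.
Weight fraction Si = 84.255 / 486.327 = 0.1732.

17.32 mass %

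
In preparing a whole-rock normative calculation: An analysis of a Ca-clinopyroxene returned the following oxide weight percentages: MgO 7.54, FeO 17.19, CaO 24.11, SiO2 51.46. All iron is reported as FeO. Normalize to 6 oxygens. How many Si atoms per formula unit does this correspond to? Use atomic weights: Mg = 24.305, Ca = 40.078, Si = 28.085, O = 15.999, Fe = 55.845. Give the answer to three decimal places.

2.000 Si apfu

7.54 wt% MgO ÷ 40.304 g/mol = 0.18708 mol, giving 0.18708 Mg and 0.18708 O.
17.19 wt% FeO ÷ 71.844 g/mol = 0.23927 mol, giving 0.23927 Fe and 0.23927 O.
24.11 wt% CaO ÷ 56.077 g/mol = 0.42994 mol, giving 0.42994 Ca and 0.42994 O.
51.46 wt% SiO2 ÷ 60.083 g/mol = 0.85648 mol, giving 0.85648 Si and 1.71296 O.
Oxygen sums to 2.56925; scaling by 6/2.56925 = 2.33531 puts the formula on 6 O.
Si: 0.85648 × 2.33531 = 2.000 atoms per formula unit.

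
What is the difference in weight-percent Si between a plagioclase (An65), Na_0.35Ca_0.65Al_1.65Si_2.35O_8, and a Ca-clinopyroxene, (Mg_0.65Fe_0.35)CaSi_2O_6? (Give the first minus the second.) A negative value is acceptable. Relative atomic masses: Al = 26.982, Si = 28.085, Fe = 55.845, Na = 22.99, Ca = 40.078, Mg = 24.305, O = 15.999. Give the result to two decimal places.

-0.47 percentage points

M(Na_0.35Ca_0.65Al_1.65Si_2.35O_8) = 272.609 g/mol, so wt% Si = 66.000/272.609 × 100 = 24.21%.
M((Mg_0.65Fe_0.35)CaSi_2O_6) = 227.586 g/mol, so wt% Si = 56.170/227.586 × 100 = 24.68%.
24.21 − 24.68 = -0.47 pp.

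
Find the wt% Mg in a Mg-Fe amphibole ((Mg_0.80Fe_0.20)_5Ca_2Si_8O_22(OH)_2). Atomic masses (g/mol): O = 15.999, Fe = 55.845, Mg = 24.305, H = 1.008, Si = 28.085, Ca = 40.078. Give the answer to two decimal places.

Formula mass = 4×24.305 + 1×55.845 + 2×40.078 + 8×28.085 + 24×15.999 + 2×1.008 = 843.893 g/mol, of which 97.220 g is Mg.
So Mg makes up 97.220/843.893 = 0.1152 of the mass, i.e. 11.52%.

11.52 mass %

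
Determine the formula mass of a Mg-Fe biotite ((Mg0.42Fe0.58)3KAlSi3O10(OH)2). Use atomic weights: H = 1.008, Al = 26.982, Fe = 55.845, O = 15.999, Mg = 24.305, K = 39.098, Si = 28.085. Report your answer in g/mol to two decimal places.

M = 1.26(24.305) + 1.74(55.845) + 1(39.098) + 1(26.982) + 3(28.085) + 12(15.999) + 2(1.008)

472.13 g/mol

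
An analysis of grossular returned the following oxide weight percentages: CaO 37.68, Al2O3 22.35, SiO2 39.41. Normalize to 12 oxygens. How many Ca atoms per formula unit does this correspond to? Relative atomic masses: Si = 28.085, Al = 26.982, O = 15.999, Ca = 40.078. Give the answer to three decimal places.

3.053 Ca apfu

CaO (M=56.077): mol = 0.67193; Ca = 0.67193, O = 0.67193.
Al2O3 (M=101.961): mol = 0.21920; Al = 0.43840, O = 0.65760.
SiO2 (M=60.083): mol = 0.65593; Si = 0.65593, O = 1.31186.
ΣO = 2.64139; factor = 12/ΣO = 4.54306.
Ca apfu = 0.67193 × 4.54306 = 3.053.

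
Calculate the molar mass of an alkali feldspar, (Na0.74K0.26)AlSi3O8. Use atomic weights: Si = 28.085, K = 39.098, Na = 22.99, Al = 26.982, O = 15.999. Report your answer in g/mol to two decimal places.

266.41 g/mol

Na: 0.74 × 22.99 = 17.0126
K: 0.26 × 39.098 = 10.1655
Al: 1 × 26.982 = 26.9820
Si: 3 × 28.085 = 84.2550
O: 8 × 15.999 = 127.9920
Summing the contributions gives the formula mass.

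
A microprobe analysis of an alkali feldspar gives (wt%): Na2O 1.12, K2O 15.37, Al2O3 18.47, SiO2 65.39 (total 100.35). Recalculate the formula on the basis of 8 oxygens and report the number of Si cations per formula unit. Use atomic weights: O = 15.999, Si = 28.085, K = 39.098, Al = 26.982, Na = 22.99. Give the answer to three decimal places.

3.001 Si apfu

1.12 wt% Na2O ÷ 61.979 g/mol = 0.01807 mol, giving 0.03614 Na and 0.01807 O.
15.37 wt% K2O ÷ 94.195 g/mol = 0.16317 mol, giving 0.32634 K and 0.16317 O.
18.47 wt% Al2O3 ÷ 101.961 g/mol = 0.18115 mol, giving 0.36230 Al and 0.54345 O.
65.39 wt% SiO2 ÷ 60.083 g/mol = 1.08833 mol, giving 1.08833 Si and 2.17666 O.
Oxygen sums to 2.90135; scaling by 8/2.90135 = 2.75734 puts the formula on 8 O.
Si: 1.08833 × 2.75734 = 3.001 atoms per formula unit.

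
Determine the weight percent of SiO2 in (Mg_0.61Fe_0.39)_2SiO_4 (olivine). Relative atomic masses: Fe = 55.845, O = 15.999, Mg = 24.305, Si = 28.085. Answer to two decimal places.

Formula mass = 165.292 g/mol.
1 Si → 1.0000 mol SiO2 per formula unit; M(SiO2) = 60.083, so SiO2 mass = 60.083 g.
60.083/165.292 × 100 = 36.35 wt%.

36.35 wt%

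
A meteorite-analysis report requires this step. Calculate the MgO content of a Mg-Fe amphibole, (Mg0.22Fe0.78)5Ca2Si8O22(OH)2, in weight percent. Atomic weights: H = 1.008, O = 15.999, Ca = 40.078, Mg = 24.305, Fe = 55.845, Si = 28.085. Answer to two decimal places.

4.74 wt%

M((Mg0.22Fe0.78)5Ca2Si8O22(OH)2) = 935.359 g/mol; M(MgO) = 40.304 g/mol.
Moles MgO per formula unit = 1.10 Mg ÷ 1 = 1.1000.
MgO fraction = (1.1000 × 40.304) / 935.359 = 44.334/935.359 = 0.0474.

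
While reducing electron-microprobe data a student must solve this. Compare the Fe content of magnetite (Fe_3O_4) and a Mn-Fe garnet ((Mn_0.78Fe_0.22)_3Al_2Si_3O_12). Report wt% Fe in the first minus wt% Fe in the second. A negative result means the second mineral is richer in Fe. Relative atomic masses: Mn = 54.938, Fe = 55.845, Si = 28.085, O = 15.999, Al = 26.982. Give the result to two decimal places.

64.92 percentage points

Fe in Fe_3O_4: molar mass 231.531 g/mol; 3×55.845 = 167.535 g → 72.36 wt%.
Fe in (Mn_0.78Fe_0.22)_3Al_2Si_3O_12: molar mass 495.620 g/mol; 0.66×55.845 = 36.858 g → 7.44 wt%.
Difference = 72.36 − 7.44 = 64.92 percentage points.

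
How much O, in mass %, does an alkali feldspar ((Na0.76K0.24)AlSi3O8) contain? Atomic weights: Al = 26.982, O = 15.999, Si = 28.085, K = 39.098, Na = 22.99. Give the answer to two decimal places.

48.10 mass %

M((Na0.76K0.24)AlSi3O8) = 266.085 g/mol.
O contributes 8 × 15.999 = 127.992 g per mole.
127.992/266.085 = 0.4810 → 48.10%.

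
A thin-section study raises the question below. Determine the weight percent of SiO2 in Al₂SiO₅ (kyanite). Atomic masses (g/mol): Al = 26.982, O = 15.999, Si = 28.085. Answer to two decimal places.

Formula mass = 162.044 g/mol.
1 Si → 1.0000 mol SiO2 per formula unit; M(SiO2) = 60.083, so SiO2 mass = 60.083 g.
60.083/162.044 × 100 = 37.08 wt%.

37.08 wt%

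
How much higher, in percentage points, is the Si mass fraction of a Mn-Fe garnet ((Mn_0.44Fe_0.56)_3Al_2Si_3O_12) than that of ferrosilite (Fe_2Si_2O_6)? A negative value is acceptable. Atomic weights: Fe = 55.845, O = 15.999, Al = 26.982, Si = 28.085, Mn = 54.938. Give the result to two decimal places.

M((Mn_0.44Fe_0.56)_3Al_2Si_3O_12) = 496.545 g/mol, so wt% Si = 84.255/496.545 × 100 = 16.97%.
M(Fe_2Si_2O_6) = 263.854 g/mol, so wt% Si = 56.170/263.854 × 100 = 21.29%.
16.97 − 21.29 = -4.32 pp.

-4.32 percentage points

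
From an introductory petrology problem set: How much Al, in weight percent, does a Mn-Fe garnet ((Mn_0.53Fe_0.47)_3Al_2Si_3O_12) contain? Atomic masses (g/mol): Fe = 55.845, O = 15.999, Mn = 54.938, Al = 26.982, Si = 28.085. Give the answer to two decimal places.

M((Mn_0.53Fe_0.47)_3Al_2Si_3O_12) = 496.300 g/mol.
Al contributes 2 × 26.982 = 53.964 g per mole.
53.964/496.300 = 0.1087 → 10.87%.

10.87 weight percent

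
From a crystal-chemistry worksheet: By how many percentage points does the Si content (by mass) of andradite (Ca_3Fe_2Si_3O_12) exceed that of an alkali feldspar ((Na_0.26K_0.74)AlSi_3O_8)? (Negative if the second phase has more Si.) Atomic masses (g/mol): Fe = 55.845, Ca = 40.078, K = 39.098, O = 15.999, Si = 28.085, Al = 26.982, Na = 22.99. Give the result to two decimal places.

Si in Ca_3Fe_2Si_3O_12: molar mass 508.167 g/mol; 3×28.085 = 84.255 g → 16.58 wt%.
Si in (Na_0.26K_0.74)AlSi_3O_8: molar mass 274.139 g/mol; 3×28.085 = 84.255 g → 30.73 wt%.
Difference = 16.58 − 30.73 = -14.15 percentage points.

-14.15 percentage points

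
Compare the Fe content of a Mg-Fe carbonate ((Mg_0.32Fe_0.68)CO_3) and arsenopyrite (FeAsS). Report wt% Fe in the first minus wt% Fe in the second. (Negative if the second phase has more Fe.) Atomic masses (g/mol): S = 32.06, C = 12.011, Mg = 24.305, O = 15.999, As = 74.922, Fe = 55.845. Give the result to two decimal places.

1.61 percentage points

First mineral: 37.975 g Fe in 105.760 g formula = 35.91 wt% Fe.
Second mineral: 55.845 g Fe in 162.827 g formula = 34.30 wt% Fe.
35.91% − 34.30% gives a difference of 1.61 percentage points.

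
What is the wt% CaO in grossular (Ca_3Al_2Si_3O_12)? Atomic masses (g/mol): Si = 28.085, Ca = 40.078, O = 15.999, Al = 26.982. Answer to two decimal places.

37.35 wt%

M(Ca_3Al_2Si_3O_12) = 450.441 g/mol; M(CaO) = 56.077 g/mol.
Moles CaO per formula unit = 3 Ca ÷ 1 = 3.0000.
CaO fraction = (3.0000 × 56.077) / 450.441 = 168.231/450.441 = 0.3735.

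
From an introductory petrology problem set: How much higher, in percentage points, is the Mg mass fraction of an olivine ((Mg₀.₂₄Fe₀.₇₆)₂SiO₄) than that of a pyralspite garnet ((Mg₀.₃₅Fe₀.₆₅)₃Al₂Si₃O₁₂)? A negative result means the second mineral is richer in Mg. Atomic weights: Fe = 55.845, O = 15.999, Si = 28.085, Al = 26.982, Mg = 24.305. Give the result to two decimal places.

First mineral: 11.666 g Mg in 188.632 g formula = 6.18 wt% Mg.
Second mineral: 25.520 g Mg in 464.625 g formula = 5.49 wt% Mg.
6.18% − 5.49% gives a difference of 0.69 percentage points.

0.69 percentage points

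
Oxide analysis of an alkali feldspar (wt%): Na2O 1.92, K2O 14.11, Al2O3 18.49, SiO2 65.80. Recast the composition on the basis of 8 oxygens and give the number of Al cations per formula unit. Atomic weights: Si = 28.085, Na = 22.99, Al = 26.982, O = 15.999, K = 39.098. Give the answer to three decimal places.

0.995 Al apfu

Na2O (M=61.979): mol = 0.03098; Na = 0.06196, O = 0.03098.
K2O (M=94.195): mol = 0.14980; K = 0.29960, O = 0.14980.
Al2O3 (M=101.961): mol = 0.18134; Al = 0.36268, O = 0.54402.
SiO2 (M=60.083): mol = 1.09515; Si = 1.09515, O = 2.19030.
ΣO = 2.91510; factor = 8/ΣO = 2.74433.
Al apfu = 0.36268 × 2.74433 = 0.995.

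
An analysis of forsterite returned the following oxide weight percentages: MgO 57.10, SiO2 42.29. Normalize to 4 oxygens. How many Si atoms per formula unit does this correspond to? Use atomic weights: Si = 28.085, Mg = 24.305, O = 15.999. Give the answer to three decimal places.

0.997 Si apfu

MgO: 57.10/40.304 = 1.41673 mol → 1.41673 mol Mg, 1.41673 mol O.
SiO2: 42.29/60.083 = 0.70386 mol → 0.70386 mol Si, 1.40772 mol O.
Total oxygen = 2.82445 mol. Normalization factor = 4/2.82445 = 1.41620.
Si per 4 O = 0.70386 × 1.41620 = 0.997.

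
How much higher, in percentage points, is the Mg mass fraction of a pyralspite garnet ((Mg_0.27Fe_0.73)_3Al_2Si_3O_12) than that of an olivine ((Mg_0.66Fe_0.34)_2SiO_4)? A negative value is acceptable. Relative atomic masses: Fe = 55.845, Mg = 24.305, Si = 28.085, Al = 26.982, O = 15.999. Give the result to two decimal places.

First mineral: 19.687 g Mg in 472.195 g formula = 4.17 wt% Mg.
Second mineral: 32.083 g Mg in 162.138 g formula = 19.79 wt% Mg.
4.17% − 19.79% gives a difference of -15.62 percentage points.

-15.62 percentage points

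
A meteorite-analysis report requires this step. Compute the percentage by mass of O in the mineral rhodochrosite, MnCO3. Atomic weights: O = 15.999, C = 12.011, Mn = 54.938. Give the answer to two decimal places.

41.76 weight percent

Molar mass of MnCO3: 1×54.938 + 1×12.011 + 3×15.999 = 114.946 g/mol.
Mass of O per formula unit: 3 × 15.999 = 47.997 g.
Weight fraction O = 47.997 / 114.946 = 0.4176.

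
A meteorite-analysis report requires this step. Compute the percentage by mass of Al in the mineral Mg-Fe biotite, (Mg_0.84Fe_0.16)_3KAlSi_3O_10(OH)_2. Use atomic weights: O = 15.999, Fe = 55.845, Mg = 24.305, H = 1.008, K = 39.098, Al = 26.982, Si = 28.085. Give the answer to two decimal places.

M((Mg_0.84Fe_0.16)_3KAlSi_3O_10(OH)_2) = 432.393 g/mol.
Al contributes 1 × 26.982 = 26.982 g per mole.
26.982/432.393 = 0.0624 → 6.24%.

6.24 weight percent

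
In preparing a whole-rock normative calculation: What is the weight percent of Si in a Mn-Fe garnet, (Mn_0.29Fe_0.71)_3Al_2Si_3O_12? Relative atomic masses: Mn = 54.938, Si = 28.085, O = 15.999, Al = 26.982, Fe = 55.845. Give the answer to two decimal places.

16.95 weight percent

Formula mass = 0.87*54.938 + 2.13*55.845 + 2*26.982 + 3*28.085 + 12*15.999 = 496.953 g/mol, of which 84.255 g is Si.
So Si makes up 84.255/496.953 = 0.1695 of the mass, i.e. 16.95%.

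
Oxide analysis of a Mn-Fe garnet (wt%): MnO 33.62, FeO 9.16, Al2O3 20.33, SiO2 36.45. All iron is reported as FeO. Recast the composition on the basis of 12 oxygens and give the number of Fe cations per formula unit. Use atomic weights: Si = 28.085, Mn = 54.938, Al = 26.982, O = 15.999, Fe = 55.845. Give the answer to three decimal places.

MnO (M=70.937): mol = 0.47394; Mn = 0.47394, O = 0.47394.
FeO (M=71.844): mol = 0.12750; Fe = 0.12750, O = 0.12750.
Al2O3 (M=101.961): mol = 0.19939; Al = 0.39878, O = 0.59817.
SiO2 (M=60.083): mol = 0.60666; Si = 0.60666, O = 1.21332.
ΣO = 2.41293; factor = 12/ΣO = 4.97321.
Fe apfu = 0.12750 × 4.97321 = 0.634.

0.634 Fe apfu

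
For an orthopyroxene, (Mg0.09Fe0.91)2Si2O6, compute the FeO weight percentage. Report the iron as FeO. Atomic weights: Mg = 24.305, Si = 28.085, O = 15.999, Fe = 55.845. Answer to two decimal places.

50.65 wt%

Formula mass = 258.177 g/mol.
1.82 Fe → 1.8200 mol FeO per formula unit; M(FeO) = 71.844, so FeO mass = 130.756 g.
130.756/258.177 × 100 = 50.65 wt%.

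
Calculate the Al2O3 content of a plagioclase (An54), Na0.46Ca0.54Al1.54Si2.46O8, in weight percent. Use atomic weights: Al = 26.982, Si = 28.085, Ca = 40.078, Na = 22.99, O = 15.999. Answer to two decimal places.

28.99 wt%

Molar mass of Na0.46Ca0.54Al1.54Si2.46O8 = 0.46·22.99 + 0.54·40.078 + 1.54·26.982 + 2.46·28.085 + 8·15.999 = 270.851 g/mol.
Each formula unit contains 1.54 Al, equivalent to 1.54/2 = 0.7700 mol Al2O3.
M(Al2O3) = 2×26.982 + 3×15.999 = 101.961 g/mol.
Mass of Al2O3 per formula unit = 0.7700 × 101.961 = 78.510 g.
Al2O3 wt% = 78.510 / 270.851 × 100 = 28.99%.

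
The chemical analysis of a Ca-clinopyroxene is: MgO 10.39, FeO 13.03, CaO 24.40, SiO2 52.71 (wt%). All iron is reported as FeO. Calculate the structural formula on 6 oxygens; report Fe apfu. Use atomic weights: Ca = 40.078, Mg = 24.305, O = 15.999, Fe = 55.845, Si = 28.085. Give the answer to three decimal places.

MgO (M=40.304): mol = 0.25779; Mg = 0.25779, O = 0.25779.
FeO (M=71.844): mol = 0.18137; Fe = 0.18137, O = 0.18137.
CaO (M=56.077): mol = 0.43512; Ca = 0.43512, O = 0.43512.
SiO2 (M=60.083): mol = 0.87729; Si = 0.87729, O = 1.75458.
ΣO = 2.62886; factor = 6/ΣO = 2.28236.
Fe apfu = 0.18137 × 2.28236 = 0.414.

0.414 Fe apfu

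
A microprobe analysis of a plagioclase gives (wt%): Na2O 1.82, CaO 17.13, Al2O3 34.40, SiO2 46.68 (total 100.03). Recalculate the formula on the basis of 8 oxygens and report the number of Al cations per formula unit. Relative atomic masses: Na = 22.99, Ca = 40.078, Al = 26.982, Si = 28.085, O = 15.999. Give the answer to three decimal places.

Na2O: 1.82/61.979 = 0.02936 mol → 0.05872 mol Na, 0.02936 mol O.
CaO: 17.13/56.077 = 0.30547 mol → 0.30547 mol Ca, 0.30547 mol O.
Al2O3: 34.40/101.961 = 0.33738 mol → 0.67476 mol Al, 1.01214 mol O.
SiO2: 46.68/60.083 = 0.77693 mol → 0.77693 mol Si, 1.55386 mol O.
Total oxygen = 2.90083 mol. Normalization factor = 8/2.90083 = 2.75783.
Al per 8 O = 0.67476 × 2.75783 = 1.861.

1.861 Al apfu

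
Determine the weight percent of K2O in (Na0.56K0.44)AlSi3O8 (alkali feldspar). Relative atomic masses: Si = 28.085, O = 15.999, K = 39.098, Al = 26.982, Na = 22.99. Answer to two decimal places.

Molar mass of (Na0.56K0.44)AlSi3O8 = 0.56×22.99 + 0.44×39.098 + 1×26.982 + 3×28.085 + 8×15.999 = 269.307 g/mol.
Each formula unit contains 0.44 K, equivalent to 0.44/2 = 0.2200 mol K2O.
M(K2O) = 2×39.098 + 1×15.999 = 94.195 g/mol.
Mass of K2O per formula unit = 0.2200 × 94.195 = 20.723 g.
K2O wt% = 20.723 / 269.307 × 100 = 7.69%.

7.69 wt%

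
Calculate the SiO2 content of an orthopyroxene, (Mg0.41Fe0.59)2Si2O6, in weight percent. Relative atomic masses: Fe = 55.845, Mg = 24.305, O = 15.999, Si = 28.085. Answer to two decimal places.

Formula mass = 237.991 g/mol.
2 Si → 2.0000 mol SiO2 per formula unit; M(SiO2) = 60.083, so SiO2 mass = 120.166 g.
120.166/237.991 × 100 = 50.49 wt%.

50.49 wt%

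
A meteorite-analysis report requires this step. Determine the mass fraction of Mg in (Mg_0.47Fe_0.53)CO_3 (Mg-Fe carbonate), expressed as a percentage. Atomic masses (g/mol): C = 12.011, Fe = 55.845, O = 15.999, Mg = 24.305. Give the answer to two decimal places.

11.31 mass %

M((Mg_0.47Fe_0.53)CO_3) = 101.029 g/mol.
Mg contributes 0.47 × 24.305 = 11.423 g per mole.
11.423/101.029 = 0.1131 → 11.31%.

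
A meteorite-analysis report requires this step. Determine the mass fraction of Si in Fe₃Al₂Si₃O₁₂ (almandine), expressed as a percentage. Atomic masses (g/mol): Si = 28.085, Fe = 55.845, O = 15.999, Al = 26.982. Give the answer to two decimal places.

M(Fe₃Al₂Si₃O₁₂) = 497.742 g/mol.
Si contributes 3 × 28.085 = 84.255 g per mole.
84.255/497.742 = 0.1693 → 16.93%.

16.93 mass %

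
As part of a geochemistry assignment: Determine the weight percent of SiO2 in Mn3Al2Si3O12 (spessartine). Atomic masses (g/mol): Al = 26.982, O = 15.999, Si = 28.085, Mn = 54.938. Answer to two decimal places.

36.41 wt%

M(Mn3Al2Si3O12) = 495.021 g/mol; M(SiO2) = 60.083 g/mol.
Moles SiO2 per formula unit = 3 Si ÷ 1 = 3.0000.
SiO2 fraction = (3.0000 × 60.083) / 495.021 = 180.249/495.021 = 0.3641.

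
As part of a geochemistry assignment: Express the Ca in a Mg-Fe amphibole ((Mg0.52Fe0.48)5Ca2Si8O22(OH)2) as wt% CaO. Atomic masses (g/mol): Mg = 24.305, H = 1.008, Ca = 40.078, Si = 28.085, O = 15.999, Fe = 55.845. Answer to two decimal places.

M((Mg0.52Fe0.48)5Ca2Si8O22(OH)2) = 888.049 g/mol; M(CaO) = 56.077 g/mol.
Moles CaO per formula unit = 2 Ca ÷ 1 = 2.0000.
CaO fraction = (2.0000 × 56.077) / 888.049 = 112.154/888.049 = 0.1263.

12.63 wt%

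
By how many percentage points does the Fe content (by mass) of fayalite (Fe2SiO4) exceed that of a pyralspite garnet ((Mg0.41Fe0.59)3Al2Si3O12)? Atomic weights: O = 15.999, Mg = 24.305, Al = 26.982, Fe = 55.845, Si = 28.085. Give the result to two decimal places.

Fe in Fe2SiO4: molar mass 203.771 g/mol; 2×55.845 = 111.690 g → 54.81 wt%.
Fe in (Mg0.41Fe0.59)3Al2Si3O12: molar mass 458.948 g/mol; 1.77×55.845 = 98.846 g → 21.54 wt%.
Difference = 54.81 − 21.54 = 33.27 percentage points.

33.27 percentage points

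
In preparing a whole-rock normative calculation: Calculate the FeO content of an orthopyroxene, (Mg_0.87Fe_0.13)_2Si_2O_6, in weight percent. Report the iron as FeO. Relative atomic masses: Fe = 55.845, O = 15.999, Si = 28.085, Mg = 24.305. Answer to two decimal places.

Formula mass = 208.974 g/mol.
0.26 Fe → 0.2600 mol FeO per formula unit; M(FeO) = 71.844, so FeO mass = 18.679 g.
18.679/208.974 × 100 = 8.94 wt%.

8.94 wt%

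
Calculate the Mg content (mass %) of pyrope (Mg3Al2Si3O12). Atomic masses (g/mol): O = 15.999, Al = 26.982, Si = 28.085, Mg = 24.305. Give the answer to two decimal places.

Molar mass of Mg3Al2Si3O12: 3·24.305 + 2·26.982 + 3·28.085 + 12·15.999 = 403.122 g/mol.
Mass of Mg per formula unit: 3 × 24.305 = 72.915 g.
Weight fraction Mg = 72.915 / 403.122 = 0.1809.

18.09 mass %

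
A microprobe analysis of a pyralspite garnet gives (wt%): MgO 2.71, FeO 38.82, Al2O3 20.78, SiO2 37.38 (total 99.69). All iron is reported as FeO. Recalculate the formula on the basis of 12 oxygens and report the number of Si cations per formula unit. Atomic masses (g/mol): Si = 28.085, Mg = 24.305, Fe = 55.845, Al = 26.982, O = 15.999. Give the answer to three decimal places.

3.031 Si apfu

2.71 wt% MgO ÷ 40.304 g/mol = 0.06724 mol, giving 0.06724 Mg and 0.06724 O.
38.82 wt% FeO ÷ 71.844 g/mol = 0.54034 mol, giving 0.54034 Fe and 0.54034 O.
20.78 wt% Al2O3 ÷ 101.961 g/mol = 0.20380 mol, giving 0.40760 Al and 0.61140 O.
37.38 wt% SiO2 ÷ 60.083 g/mol = 0.62214 mol, giving 0.62214 Si and 1.24428 O.
Oxygen sums to 2.46326; scaling by 12/2.46326 = 4.87159 puts the formula on 12 O.
Si: 0.62214 × 4.87159 = 3.031 atoms per formula unit.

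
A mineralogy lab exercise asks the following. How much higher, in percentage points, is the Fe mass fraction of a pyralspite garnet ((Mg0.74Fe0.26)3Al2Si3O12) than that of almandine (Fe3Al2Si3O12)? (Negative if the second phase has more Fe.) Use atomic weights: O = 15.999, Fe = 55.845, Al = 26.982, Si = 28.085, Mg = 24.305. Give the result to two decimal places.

M((Mg0.74Fe0.26)3Al2Si3O12) = 427.723 g/mol, so wt% Fe = 43.559/427.723 × 100 = 10.18%.
M(Fe3Al2Si3O12) = 497.742 g/mol, so wt% Fe = 167.535/497.742 × 100 = 33.66%.
10.18 − 33.66 = -23.48 pp.

-23.48 percentage points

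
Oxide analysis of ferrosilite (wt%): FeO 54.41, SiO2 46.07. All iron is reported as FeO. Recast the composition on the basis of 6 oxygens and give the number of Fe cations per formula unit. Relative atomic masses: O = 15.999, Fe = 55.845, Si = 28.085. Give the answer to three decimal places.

1.984 Fe apfu

FeO: 54.41/71.844 = 0.75734 mol → 0.75734 mol Fe, 0.75734 mol O.
SiO2: 46.07/60.083 = 0.76677 mol → 0.76677 mol Si, 1.53354 mol O.
Total oxygen = 2.29088 mol. Normalization factor = 6/2.29088 = 2.61908.
Fe per 6 O = 0.75734 × 2.61908 = 1.984.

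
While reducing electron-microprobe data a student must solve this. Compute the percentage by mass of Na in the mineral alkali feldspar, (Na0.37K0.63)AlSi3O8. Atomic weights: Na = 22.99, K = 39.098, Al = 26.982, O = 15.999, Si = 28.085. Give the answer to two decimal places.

3.12 mass %

Molar mass of (Na0.37K0.63)AlSi3O8: 0.37×22.99 + 0.63×39.098 + 1×26.982 + 3×28.085 + 8×15.999 = 272.367 g/mol.
Mass of Na per formula unit: 0.37 × 22.99 = 8.506 g.
Weight fraction Na = 8.506 / 272.367 = 0.0312.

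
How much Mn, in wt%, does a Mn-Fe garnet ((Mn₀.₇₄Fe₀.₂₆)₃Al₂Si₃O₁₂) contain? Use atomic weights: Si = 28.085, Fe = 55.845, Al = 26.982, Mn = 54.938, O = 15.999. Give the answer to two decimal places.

24.60 wt%

Formula mass = 2.22·54.938 + 0.78·55.845 + 2·26.982 + 3·28.085 + 12·15.999 = 495.728 g/mol, of which 121.962 g is Mn.
So Mn makes up 121.962/495.728 = 0.2460 of the mass, i.e. 24.60%.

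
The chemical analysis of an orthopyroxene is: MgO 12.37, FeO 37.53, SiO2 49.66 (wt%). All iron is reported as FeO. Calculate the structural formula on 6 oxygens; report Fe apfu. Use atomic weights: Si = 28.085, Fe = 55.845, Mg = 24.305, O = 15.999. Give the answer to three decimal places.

1.263 Fe apfu

12.37 wt% MgO ÷ 40.304 g/mol = 0.30692 mol, giving 0.30692 Mg and 0.30692 O.
37.53 wt% FeO ÷ 71.844 g/mol = 0.52238 mol, giving 0.52238 Fe and 0.52238 O.
49.66 wt% SiO2 ÷ 60.083 g/mol = 0.82652 mol, giving 0.82652 Si and 1.65304 O.
Oxygen sums to 2.48234; scaling by 6/2.48234 = 2.41707 puts the formula on 6 O.
Fe: 0.52238 × 2.41707 = 1.263 atoms per formula unit.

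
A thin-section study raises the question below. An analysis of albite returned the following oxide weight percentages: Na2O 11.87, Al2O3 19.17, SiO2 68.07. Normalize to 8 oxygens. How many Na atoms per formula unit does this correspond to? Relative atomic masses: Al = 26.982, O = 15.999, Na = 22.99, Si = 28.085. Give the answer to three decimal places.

1.014 Na apfu

Na2O (M=61.979): mol = 0.19152; Na = 0.38304, O = 0.19152.
Al2O3 (M=101.961): mol = 0.18801; Al = 0.37602, O = 0.56403.
SiO2 (M=60.083): mol = 1.13293; Si = 1.13293, O = 2.26586.
ΣO = 3.02141; factor = 8/ΣO = 2.64777.
Na apfu = 0.38304 × 2.64777 = 1.014.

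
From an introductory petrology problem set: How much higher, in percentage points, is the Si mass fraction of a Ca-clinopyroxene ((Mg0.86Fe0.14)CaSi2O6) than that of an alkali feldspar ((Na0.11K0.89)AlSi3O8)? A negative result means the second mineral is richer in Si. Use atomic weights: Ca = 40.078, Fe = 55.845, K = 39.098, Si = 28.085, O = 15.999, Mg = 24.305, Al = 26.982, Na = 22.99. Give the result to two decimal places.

-5.05 percentage points

First mineral: 56.170 g Si in 220.963 g formula = 25.42 wt% Si.
Second mineral: 84.255 g Si in 276.555 g formula = 30.47 wt% Si.
25.42% − 30.47% gives a difference of -5.05 percentage points.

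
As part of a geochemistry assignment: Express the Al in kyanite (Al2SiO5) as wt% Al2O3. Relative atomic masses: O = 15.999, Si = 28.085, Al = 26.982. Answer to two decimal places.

Molar mass of Al2SiO5 = 2·26.982 + 1·28.085 + 5·15.999 = 162.044 g/mol.
Each formula unit contains 2 Al, equivalent to 2/2 = 1.0000 mol Al2O3.
M(Al2O3) = 2×26.982 + 3×15.999 = 101.961 g/mol.
Mass of Al2O3 per formula unit = 1.0000 × 101.961 = 101.961 g.
Al2O3 wt% = 101.961 / 162.044 × 100 = 62.92%.

62.92 wt%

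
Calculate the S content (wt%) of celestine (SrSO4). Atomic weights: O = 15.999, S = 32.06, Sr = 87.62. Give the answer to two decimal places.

Formula mass = 1×87.62 + 1×32.06 + 4×15.999 = 183.676 g/mol, of which 32.060 g is S.
So S makes up 32.060/183.676 = 0.1745 of the mass, i.e. 17.45%.

17.45 wt%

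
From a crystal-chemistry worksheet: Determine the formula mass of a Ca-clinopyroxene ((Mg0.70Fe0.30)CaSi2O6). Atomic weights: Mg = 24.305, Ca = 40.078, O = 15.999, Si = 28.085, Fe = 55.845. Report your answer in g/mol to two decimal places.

The formula mass is the sum 0.70(24.305) + 0.30(55.845) + 1(40.078) + 2(28.085) + 6(15.999).

226.01 g/mol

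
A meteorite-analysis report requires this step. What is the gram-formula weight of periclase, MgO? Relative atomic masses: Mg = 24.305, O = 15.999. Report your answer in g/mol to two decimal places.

40.30 g/mol

The formula mass is the sum 1(24.305) + 1(15.999).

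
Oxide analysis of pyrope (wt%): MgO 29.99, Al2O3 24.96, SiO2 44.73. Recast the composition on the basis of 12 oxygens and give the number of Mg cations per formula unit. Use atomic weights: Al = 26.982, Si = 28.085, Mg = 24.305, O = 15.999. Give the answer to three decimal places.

3.009 Mg apfu

MgO (M=40.304): mol = 0.74409; Mg = 0.74409, O = 0.74409.
Al2O3 (M=101.961): mol = 0.24480; Al = 0.48960, O = 0.73440.
SiO2 (M=60.083): mol = 0.74447; Si = 0.74447, O = 1.48894.
ΣO = 2.96743; factor = 12/ΣO = 4.04390.
Mg apfu = 0.74409 × 4.04390 = 3.009.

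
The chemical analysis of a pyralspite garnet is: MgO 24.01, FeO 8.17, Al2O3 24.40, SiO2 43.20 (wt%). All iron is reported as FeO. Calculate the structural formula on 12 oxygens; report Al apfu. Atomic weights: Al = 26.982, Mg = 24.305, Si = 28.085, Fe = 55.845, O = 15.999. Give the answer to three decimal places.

2.004 Al apfu

MgO: 24.01/40.304 = 0.59572 mol → 0.59572 mol Mg, 0.59572 mol O.
FeO: 8.17/71.844 = 0.11372 mol → 0.11372 mol Fe, 0.11372 mol O.
Al2O3: 24.40/101.961 = 0.23931 mol → 0.47862 mol Al, 0.71793 mol O.
SiO2: 43.20/60.083 = 0.71901 mol → 0.71901 mol Si, 1.43802 mol O.
Total oxygen = 2.86539 mol. Normalization factor = 12/2.86539 = 4.18791.
Al per 12 O = 0.47862 × 4.18791 = 2.004.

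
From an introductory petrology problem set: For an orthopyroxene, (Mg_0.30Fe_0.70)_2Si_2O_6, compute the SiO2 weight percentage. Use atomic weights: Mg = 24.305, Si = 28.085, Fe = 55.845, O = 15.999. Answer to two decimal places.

M((Mg_0.30Fe_0.70)_2Si_2O_6) = 244.930 g/mol; M(SiO2) = 60.083 g/mol.
Moles SiO2 per formula unit = 2 Si ÷ 1 = 2.0000.
SiO2 fraction = (2.0000 × 60.083) / 244.930 = 120.166/244.930 = 0.4906.

49.06 wt%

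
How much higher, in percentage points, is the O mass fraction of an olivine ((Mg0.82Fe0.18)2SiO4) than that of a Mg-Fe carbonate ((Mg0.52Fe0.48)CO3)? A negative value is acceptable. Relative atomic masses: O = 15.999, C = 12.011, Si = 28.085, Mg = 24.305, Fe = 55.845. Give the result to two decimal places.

First mineral: 63.996 g O in 152.045 g formula = 42.09 wt% O.
Second mineral: 47.997 g O in 99.452 g formula = 48.26 wt% O.
42.09% − 48.26% gives a difference of -6.17 percentage points.

-6.17 percentage points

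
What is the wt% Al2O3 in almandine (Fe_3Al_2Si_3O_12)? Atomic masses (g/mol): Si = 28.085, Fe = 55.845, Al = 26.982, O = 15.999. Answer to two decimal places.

20.48 wt%

Molar mass of Fe_3Al_2Si_3O_12 = 3·55.845 + 2·26.982 + 3·28.085 + 12·15.999 = 497.742 g/mol.
Each formula unit contains 2 Al, equivalent to 2/2 = 1.0000 mol Al2O3.
M(Al2O3) = 2×26.982 + 3×15.999 = 101.961 g/mol.
Mass of Al2O3 per formula unit = 1.0000 × 101.961 = 101.961 g.
Al2O3 wt% = 101.961 / 497.742 × 100 = 20.48%.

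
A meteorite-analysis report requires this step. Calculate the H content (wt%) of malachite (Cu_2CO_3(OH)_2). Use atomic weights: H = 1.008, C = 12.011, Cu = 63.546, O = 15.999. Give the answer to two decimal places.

0.91 wt%

Formula mass = 2*63.546 + 1*12.011 + 5*15.999 + 2*1.008 = 221.114 g/mol, of which 2.016 g is H.
So H makes up 2.016/221.114 = 0.0091 of the mass, i.e. 0.91%.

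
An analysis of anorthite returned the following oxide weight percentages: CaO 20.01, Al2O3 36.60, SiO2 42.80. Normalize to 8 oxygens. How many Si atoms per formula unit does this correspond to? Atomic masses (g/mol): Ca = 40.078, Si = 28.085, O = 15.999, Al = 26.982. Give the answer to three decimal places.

1.994 Si apfu

20.01 wt% CaO ÷ 56.077 g/mol = 0.35683 mol, giving 0.35683 Ca and 0.35683 O.
36.60 wt% Al2O3 ÷ 101.961 g/mol = 0.35896 mol, giving 0.71792 Al and 1.07688 O.
42.80 wt% SiO2 ÷ 60.083 g/mol = 0.71235 mol, giving 0.71235 Si and 1.42470 O.
Oxygen sums to 2.85841; scaling by 8/2.85841 = 2.79876 puts the formula on 8 O.
Si: 0.71235 × 2.79876 = 1.994 atoms per formula unit.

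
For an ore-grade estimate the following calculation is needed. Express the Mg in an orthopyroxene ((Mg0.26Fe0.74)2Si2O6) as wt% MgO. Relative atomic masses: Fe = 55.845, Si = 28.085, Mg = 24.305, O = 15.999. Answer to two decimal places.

Formula mass = 247.453 g/mol.
0.52 Mg → 0.5200 mol MgO per formula unit; M(MgO) = 40.304, so MgO mass = 20.958 g.
20.958/247.453 × 100 = 8.47 wt%.

8.47 wt%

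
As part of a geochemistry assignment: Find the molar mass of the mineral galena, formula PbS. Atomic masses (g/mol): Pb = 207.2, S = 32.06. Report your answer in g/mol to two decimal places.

239.26 g/mol

The formula mass is the sum 1×207.2 + 1×32.06.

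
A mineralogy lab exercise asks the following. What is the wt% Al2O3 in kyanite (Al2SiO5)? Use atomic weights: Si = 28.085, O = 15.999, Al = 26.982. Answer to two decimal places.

62.92 wt%

M(Al2SiO5) = 162.044 g/mol; M(Al2O3) = 101.961 g/mol.
Moles Al2O3 per formula unit = 2 Al ÷ 2 = 1.0000.
Al2O3 fraction = (1.0000 × 101.961) / 162.044 = 101.961/162.044 = 0.6292.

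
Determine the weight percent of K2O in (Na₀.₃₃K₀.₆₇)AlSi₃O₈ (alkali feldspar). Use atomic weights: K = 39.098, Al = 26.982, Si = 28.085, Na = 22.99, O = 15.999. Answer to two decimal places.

11.56 wt%

M((Na₀.₃₃K₀.₆₇)AlSi₃O₈) = 273.011 g/mol; M(K2O) = 94.195 g/mol.
Moles K2O per formula unit = 0.67 K ÷ 2 = 0.3350.
K2O fraction = (0.3350 × 94.195) / 273.011 = 31.555/273.011 = 0.1156.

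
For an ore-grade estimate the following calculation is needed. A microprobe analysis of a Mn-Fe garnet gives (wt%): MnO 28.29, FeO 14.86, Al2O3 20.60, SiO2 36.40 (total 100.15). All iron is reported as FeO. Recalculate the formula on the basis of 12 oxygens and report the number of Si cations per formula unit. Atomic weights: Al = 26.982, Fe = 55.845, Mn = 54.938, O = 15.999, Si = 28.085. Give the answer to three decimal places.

3.000 Si apfu

MnO (M=70.937): mol = 0.39880; Mn = 0.39880, O = 0.39880.
FeO (M=71.844): mol = 0.20684; Fe = 0.20684, O = 0.20684.
Al2O3 (M=101.961): mol = 0.20204; Al = 0.40408, O = 0.60612.
SiO2 (M=60.083): mol = 0.60583; Si = 0.60583, O = 1.21166.
ΣO = 2.42342; factor = 12/ΣO = 4.95168.
Si apfu = 0.60583 × 4.95168 = 3.000.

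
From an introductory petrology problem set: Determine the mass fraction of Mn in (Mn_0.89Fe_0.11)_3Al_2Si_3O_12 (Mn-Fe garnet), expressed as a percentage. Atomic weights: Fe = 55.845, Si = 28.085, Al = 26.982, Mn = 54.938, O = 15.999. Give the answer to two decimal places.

29.61 weight percent

Formula mass = 2.67×54.938 + 0.33×55.845 + 2×26.982 + 3×28.085 + 12×15.999 = 495.320 g/mol, of which 146.684 g is Mn.
So Mn makes up 146.684/495.320 = 0.2961 of the mass, i.e. 29.61%.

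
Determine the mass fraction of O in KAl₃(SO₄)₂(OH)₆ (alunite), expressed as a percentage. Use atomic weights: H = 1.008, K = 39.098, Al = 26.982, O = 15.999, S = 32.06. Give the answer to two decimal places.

Formula mass = 1×39.098 + 3×26.982 + 2×32.06 + 14×15.999 + 6×1.008 = 414.198 g/mol, of which 223.986 g is O.
So O makes up 223.986/414.198 = 0.5408 of the mass, i.e. 54.08%.

54.08 mass %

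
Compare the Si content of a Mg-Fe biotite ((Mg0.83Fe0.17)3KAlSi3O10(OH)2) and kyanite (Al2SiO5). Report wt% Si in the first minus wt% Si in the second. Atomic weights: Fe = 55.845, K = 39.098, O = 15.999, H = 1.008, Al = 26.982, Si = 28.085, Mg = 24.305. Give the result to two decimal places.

M((Mg0.83Fe0.17)3KAlSi3O10(OH)2) = 433.339 g/mol, so wt% Si = 84.255/433.339 × 100 = 19.44%.
M(Al2SiO5) = 162.044 g/mol, so wt% Si = 28.085/162.044 × 100 = 17.33%.
19.44 − 17.33 = 2.11 pp.

2.11 percentage points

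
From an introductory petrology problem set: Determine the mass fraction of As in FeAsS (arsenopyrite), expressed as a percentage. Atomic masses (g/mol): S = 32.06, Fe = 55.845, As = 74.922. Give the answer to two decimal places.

46.01 wt%

Molar mass of FeAsS: 1*55.845 + 1*74.922 + 1*32.06 = 162.827 g/mol.
Mass of As per formula unit: 1 × 74.922 = 74.922 g.
Weight fraction As = 74.922 / 162.827 = 0.4601.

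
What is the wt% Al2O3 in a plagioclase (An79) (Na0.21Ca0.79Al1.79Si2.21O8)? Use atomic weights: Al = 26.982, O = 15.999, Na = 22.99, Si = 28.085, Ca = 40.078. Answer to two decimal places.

Formula mass = 274.847 g/mol.
1.79 Al → 0.8950 mol Al2O3 per formula unit; M(Al2O3) = 101.961, so Al2O3 mass = 91.255 g.
91.255/274.847 × 100 = 33.20 wt%.

33.20 wt%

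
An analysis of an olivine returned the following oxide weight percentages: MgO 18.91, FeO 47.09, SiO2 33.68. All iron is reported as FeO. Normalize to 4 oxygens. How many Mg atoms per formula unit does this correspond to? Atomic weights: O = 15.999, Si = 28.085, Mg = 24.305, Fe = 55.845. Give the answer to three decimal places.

0.836 Mg apfu

MgO (M=40.304): mol = 0.46918; Mg = 0.46918, O = 0.46918.
FeO (M=71.844): mol = 0.65545; Fe = 0.65545, O = 0.65545.
SiO2 (M=60.083): mol = 0.56056; Si = 0.56056, O = 1.12112.
ΣO = 2.24575; factor = 4/ΣO = 1.78114.
Mg apfu = 0.46918 × 1.78114 = 0.836.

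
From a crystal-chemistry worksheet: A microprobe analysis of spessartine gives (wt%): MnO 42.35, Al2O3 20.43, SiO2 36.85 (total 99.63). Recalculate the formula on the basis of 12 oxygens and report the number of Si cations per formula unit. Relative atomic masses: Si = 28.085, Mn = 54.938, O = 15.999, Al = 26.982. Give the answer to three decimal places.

42.35 wt% MnO ÷ 70.937 g/mol = 0.59701 mol, giving 0.59701 Mn and 0.59701 O.
20.43 wt% Al2O3 ÷ 101.961 g/mol = 0.20037 mol, giving 0.40074 Al and 0.60111 O.
36.85 wt% SiO2 ÷ 60.083 g/mol = 0.61332 mol, giving 0.61332 Si and 1.22664 O.
Oxygen sums to 2.42476; scaling by 12/2.42476 = 4.94894 puts the formula on 12 O.
Si: 0.61332 × 4.94894 = 3.035 atoms per formula unit.

3.035 Si apfu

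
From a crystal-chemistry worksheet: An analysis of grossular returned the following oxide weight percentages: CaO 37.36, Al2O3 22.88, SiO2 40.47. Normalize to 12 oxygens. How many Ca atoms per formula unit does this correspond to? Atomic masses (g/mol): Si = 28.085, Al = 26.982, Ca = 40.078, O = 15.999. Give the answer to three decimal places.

2.976 Ca apfu

CaO (M=56.077): mol = 0.66623; Ca = 0.66623, O = 0.66623.
Al2O3 (M=101.961): mol = 0.22440; Al = 0.44880, O = 0.67320.
SiO2 (M=60.083): mol = 0.67357; Si = 0.67357, O = 1.34714.
ΣO = 2.68657; factor = 12/ΣO = 4.46666.
Ca apfu = 0.66623 × 4.46666 = 2.976.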